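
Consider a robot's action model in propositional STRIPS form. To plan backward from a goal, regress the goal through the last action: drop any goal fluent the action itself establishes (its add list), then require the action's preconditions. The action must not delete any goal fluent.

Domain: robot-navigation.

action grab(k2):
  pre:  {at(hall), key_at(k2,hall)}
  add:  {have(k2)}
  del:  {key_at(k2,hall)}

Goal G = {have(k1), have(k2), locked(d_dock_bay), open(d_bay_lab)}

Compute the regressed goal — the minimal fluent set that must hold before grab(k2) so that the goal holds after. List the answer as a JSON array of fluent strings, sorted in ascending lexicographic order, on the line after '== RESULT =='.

Regress:
  G ∩ del = {}  (empty — regression defined)
  G \ add = {have(k1), have(k2), locked(d_dock_bay), open(d_bay_lab)} \ {have(k2)} = {have(k1), locked(d_dock_bay), open(d_bay_lab)}
  ∪ pre   = {have(k1), locked(d_dock_bay), open(d_bay_lab)} ∪ {at(hall), key_at(k2,hall)}
          = {at(hall), have(k1), key_at(k2,hall), locked(d_dock_bay), open(d_bay_lab)}

== RESULT ==
["at(hall)", "have(k1)", "key_at(k2,hall)", "locked(d_dock_bay)", "open(d_bay_lab)"]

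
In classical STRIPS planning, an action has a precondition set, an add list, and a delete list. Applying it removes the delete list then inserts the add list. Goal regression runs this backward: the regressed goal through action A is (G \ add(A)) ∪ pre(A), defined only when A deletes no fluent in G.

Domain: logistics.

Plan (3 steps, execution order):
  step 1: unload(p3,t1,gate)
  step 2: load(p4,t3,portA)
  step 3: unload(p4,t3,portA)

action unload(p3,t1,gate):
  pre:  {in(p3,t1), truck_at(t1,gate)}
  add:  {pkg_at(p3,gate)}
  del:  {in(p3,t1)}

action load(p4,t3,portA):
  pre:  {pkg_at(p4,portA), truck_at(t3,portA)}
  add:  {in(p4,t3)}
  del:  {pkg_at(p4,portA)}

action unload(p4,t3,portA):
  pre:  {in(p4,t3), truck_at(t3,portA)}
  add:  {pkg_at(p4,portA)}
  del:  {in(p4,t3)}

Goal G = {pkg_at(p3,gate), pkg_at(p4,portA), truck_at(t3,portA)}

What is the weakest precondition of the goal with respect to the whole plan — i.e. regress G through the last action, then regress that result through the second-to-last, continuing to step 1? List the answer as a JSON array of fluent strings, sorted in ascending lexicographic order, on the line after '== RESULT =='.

Regress step by step:
  through step 3 (unload(p4,t3,portA)): drop {pkg_at(p4,portA)}, keep {pkg_at(p3,gate), truck_at(t3,portA)}, require {in(p4,t3), truck_at(t3,portA)}
    → {in(p4,t3), pkg_at(p3,gate), truck_at(t3,portA)}
  through step 2 (load(p4,t3,portA)): drop {in(p4,t3)}, keep {pkg_at(p3,gate), truck_at(t3,portA)}, require {pkg_at(p4,portA), truck_at(t3,portA)}
    → {pkg_at(p3,gate), pkg_at(p4,portA), truck_at(t3,portA)}
  through step 1 (unload(p3,t1,gate)): drop {pkg_at(p3,gate)}, keep {pkg_at(p4,portA), truck_at(t3,portA)}, require {in(p3,t1), truck_at(t1,gate)}
    → {in(p3,t1), pkg_at(p4,portA), truck_at(t1,gate), truck_at(t3,portA)}

== RESULT ==
["in(p3,t1)", "pkg_at(p4,portA)", "truck_at(t1,gate)", "truck_at(t3,portA)"]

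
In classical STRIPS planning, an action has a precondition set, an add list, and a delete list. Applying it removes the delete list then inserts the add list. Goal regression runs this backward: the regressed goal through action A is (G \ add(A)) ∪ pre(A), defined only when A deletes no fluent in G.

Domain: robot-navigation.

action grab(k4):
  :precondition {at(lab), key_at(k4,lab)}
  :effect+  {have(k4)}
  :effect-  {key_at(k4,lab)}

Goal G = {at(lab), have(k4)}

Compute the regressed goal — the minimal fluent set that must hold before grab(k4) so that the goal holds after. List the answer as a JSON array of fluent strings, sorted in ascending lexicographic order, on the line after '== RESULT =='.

Compute (G \ add) ∪ pre:
  G ∩ del = {}  (empty — regression defined)
  G \ add = {at(lab), have(k4)} \ {have(k4)} = {at(lab)}
  ∪ pre   = {at(lab)} ∪ {at(lab), key_at(k4,lab)}
          = {at(lab), key_at(k4,lab)}

== RESULT ==
["at(lab)", "key_at(k4,lab)"]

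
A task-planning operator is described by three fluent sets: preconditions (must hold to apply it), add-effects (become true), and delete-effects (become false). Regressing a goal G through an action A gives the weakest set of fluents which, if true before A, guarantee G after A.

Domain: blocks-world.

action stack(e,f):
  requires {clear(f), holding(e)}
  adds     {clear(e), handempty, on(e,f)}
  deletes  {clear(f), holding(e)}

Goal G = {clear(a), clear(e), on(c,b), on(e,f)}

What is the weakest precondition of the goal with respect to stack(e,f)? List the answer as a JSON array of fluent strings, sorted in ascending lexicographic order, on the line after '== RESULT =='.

Compute (G \ add) ∪ pre:
  G ∩ del = {}  (empty — regression defined)
  G \ add = {clear(a), clear(e), on(c,b), on(e,f)} \ {clear(e), handempty, on(e,f)} = {clear(a), on(c,b)}
  ∪ pre   = {clear(a), on(c,b)} ∪ {clear(f), holding(e)}
          = {clear(a), clear(f), holding(e), on(c,b)}

== RESULT ==
["clear(a)", "clear(f)", "holding(e)", "on(c,b)"]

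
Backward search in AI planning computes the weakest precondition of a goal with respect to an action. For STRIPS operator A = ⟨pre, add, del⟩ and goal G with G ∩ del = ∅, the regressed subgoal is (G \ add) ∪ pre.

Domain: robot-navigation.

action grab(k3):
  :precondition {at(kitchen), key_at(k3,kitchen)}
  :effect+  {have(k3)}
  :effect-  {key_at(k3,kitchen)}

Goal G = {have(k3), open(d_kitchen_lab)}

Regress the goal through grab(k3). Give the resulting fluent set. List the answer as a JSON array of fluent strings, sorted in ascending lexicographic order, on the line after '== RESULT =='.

Compute (G \ add) ∪ pre:
  G ∩ del = {}  (empty — regression defined)
  G \ add = {have(k3), open(d_kitchen_lab)} \ {have(k3)} = {open(d_kitchen_lab)}
  ∪ pre   = {open(d_kitchen_lab)} ∪ {at(kitchen), key_at(k3,kitchen)}
          = {at(kitchen), key_at(k3,kitchen), open(d_kitchen_lab)}

== RESULT ==
["at(kitchen)", "key_at(k3,kitchen)", "open(d_kitchen_lab)"]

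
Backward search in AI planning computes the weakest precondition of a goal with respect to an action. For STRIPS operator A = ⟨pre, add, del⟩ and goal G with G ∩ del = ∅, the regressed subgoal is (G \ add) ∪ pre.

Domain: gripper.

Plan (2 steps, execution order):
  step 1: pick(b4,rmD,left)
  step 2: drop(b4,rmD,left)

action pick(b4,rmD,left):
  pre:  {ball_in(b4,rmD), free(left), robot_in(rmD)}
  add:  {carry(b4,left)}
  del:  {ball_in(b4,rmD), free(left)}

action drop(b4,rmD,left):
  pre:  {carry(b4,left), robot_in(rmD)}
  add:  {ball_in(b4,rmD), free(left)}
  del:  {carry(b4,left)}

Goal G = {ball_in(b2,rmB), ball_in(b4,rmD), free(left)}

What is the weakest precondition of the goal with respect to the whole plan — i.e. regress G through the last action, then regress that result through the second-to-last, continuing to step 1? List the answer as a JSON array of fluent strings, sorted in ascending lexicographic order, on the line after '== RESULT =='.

Work backward from the goal:
  through step 2 (drop(b4,rmD,left)): drop {ball_in(b4,rmD), free(left)}, keep {ball_in(b2,rmB)}, require {carry(b4,left), robot_in(rmD)}
    → {ball_in(b2,rmB), carry(b4,left), robot_in(rmD)}
  through step 1 (pick(b4,rmD,left)): drop {carry(b4,left)}, keep {ball_in(b2,rmB), robot_in(rmD)}, require {ball_in(b4,rmD), free(left), robot_in(rmD)}
    → {ball_in(b2,rmB), ball_in(b4,rmD), free(left), robot_in(rmD)}

== RESULT ==
["ball_in(b2,rmB)", "ball_in(b4,rmD)", "free(left)", "robot_in(rmD)"]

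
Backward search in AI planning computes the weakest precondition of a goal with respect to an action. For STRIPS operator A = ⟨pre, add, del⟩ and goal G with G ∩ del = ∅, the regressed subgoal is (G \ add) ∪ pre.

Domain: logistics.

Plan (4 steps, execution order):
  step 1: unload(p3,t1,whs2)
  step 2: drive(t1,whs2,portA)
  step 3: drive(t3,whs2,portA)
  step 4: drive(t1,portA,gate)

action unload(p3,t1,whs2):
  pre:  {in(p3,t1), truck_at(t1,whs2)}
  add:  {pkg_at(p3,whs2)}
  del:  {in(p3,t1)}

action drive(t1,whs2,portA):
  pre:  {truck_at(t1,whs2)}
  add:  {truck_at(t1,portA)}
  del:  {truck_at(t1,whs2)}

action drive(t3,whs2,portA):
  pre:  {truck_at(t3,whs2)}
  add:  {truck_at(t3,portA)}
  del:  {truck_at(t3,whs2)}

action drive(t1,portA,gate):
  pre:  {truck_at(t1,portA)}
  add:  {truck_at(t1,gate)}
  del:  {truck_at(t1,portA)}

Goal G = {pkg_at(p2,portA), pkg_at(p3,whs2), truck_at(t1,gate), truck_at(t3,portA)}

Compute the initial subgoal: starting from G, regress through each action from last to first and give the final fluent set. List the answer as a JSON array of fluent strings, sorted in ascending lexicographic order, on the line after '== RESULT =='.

Regress step by step:
  through step 4 (drive(t1,portA,gate)): drop {truck_at(t1,gate)}, keep {pkg_at(p2,portA), pkg_at(p3,whs2), truck_at(t3,portA)}, require {truck_at(t1,portA)}
    → {pkg_at(p2,portA), pkg_at(p3,whs2), truck_at(t1,portA), truck_at(t3,portA)}
  through step 3 (drive(t3,whs2,portA)): drop {truck_at(t3,portA)}, keep {pkg_at(p2,portA), pkg_at(p3,whs2), truck_at(t1,portA)}, require {truck_at(t3,whs2)}
    → {pkg_at(p2,portA), pkg_at(p3,whs2), truck_at(t1,portA), truck_at(t3,whs2)}
  through step 2 (drive(t1,whs2,portA)): drop {truck_at(t1,portA)}, keep {pkg_at(p2,portA), pkg_at(p3,whs2), truck_at(t3,whs2)}, require {truck_at(t1,whs2)}
    → {pkg_at(p2,portA), pkg_at(p3,whs2), truck_at(t1,whs2), truck_at(t3,whs2)}
  through step 1 (unload(p3,t1,whs2)): drop {pkg_at(p3,whs2)}, keep {pkg_at(p2,portA), truck_at(t1,whs2), truck_at(t3,whs2)}, require {in(p3,t1), truck_at(t1,whs2)}
    → {in(p3,t1), pkg_at(p2,portA), truck_at(t1,whs2), truck_at(t3,whs2)}

== RESULT ==
["in(p3,t1)", "pkg_at(p2,portA)", "truck_at(t1,whs2)", "truck_at(t3,whs2)"]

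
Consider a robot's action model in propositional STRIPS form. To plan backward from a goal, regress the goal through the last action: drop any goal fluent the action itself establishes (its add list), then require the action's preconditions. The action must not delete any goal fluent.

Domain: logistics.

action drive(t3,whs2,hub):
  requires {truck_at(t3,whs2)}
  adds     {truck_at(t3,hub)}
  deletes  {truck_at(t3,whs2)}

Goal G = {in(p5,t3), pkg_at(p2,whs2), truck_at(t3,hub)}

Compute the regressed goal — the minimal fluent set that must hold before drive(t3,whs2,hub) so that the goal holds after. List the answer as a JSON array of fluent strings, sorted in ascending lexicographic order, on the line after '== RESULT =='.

Compute (G \ add) ∪ pre:
  G ∩ del = {}  (empty — regression defined)
  G \ add = {in(p5,t3), pkg_at(p2,whs2), truck_at(t3,hub)} \ {truck_at(t3,hub)} = {in(p5,t3), pkg_at(p2,whs2)}
  ∪ pre   = {in(p5,t3), pkg_at(p2,whs2)} ∪ {truck_at(t3,whs2)}
          = {in(p5,t3), pkg_at(p2,whs2), truck_at(t3,whs2)}

== RESULT ==
["in(p5,t3)", "pkg_at(p2,whs2)", "truck_at(t3,whs2)"]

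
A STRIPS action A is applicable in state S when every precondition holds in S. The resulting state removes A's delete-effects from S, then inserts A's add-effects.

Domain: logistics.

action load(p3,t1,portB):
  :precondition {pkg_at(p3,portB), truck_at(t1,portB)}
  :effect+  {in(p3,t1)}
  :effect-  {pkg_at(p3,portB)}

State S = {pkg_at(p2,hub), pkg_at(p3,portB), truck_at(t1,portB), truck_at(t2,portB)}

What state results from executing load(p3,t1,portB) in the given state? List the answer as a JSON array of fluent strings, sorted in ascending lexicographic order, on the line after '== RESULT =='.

Progress:
  pre ⊆ S: {pkg_at(p3,portB), truck_at(t1,portB)} ⊆ S  — applicable
  S \ del = {pkg_at(p2,hub), truck_at(t1,portB), truck_at(t2,portB)}
  ∪ add   = {in(p3,t1), pkg_at(p2,hub), truck_at(t1,portB), truck_at(t2,portB)}

== RESULT ==
["in(p3,t1)", "pkg_at(p2,hub)", "truck_at(t1,portB)", "truck_at(t2,portB)"]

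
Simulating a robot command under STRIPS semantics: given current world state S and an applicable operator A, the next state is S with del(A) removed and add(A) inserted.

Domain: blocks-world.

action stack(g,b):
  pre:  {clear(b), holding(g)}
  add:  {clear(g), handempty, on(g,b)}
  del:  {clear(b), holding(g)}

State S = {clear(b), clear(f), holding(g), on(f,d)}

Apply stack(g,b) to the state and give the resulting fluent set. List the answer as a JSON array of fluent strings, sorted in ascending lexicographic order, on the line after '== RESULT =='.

Compute (S \ del) ∪ add:
  pre ⊆ S: {clear(b), holding(g)} ⊆ S  — applicable
  S \ del = {clear(f), on(f,d)}
  ∪ add   = {clear(f), clear(g), handempty, on(f,d), on(g,b)}

== RESULT ==
["clear(f)", "clear(g)", "handempty", "on(f,d)", "on(g,b)"]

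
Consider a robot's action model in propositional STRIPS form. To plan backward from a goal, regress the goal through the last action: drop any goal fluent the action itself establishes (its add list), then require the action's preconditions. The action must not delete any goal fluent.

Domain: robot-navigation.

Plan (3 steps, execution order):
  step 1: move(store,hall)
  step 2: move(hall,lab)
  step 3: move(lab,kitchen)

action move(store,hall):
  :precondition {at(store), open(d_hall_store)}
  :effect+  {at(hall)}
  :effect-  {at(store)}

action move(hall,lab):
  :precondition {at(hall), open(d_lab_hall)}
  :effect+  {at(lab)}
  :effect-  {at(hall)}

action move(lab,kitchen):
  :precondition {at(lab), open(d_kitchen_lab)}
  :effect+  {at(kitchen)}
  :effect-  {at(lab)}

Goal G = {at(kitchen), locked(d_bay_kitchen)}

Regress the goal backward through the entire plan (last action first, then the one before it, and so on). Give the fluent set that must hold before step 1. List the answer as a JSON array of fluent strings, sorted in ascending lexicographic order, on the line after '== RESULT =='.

Work backward from the goal:
  through step 3 (move(lab,kitchen)): drop {at(kitchen)}, keep {locked(d_bay_kitchen)}, require {at(lab), open(d_kitchen_lab)}
    → {at(lab), locked(d_bay_kitchen), open(d_kitchen_lab)}
  through step 2 (move(hall,lab)): drop {at(lab)}, keep {locked(d_bay_kitchen), open(d_kitchen_lab)}, require {at(hall), open(d_lab_hall)}
    → {at(hall), locked(d_bay_kitchen), open(d_kitchen_lab), open(d_lab_hall)}
  through step 1 (move(store,hall)): drop {at(hall)}, keep {locked(d_bay_kitchen), open(d_kitchen_lab), open(d_lab_hall)}, require {at(store), open(d_hall_store)}
    → {at(store), locked(d_bay_kitchen), open(d_hall_store), open(d_kitchen_lab), open(d_lab_hall)}

== RESULT ==
["at(store)", "locked(d_bay_kitchen)", "open(d_hall_store)", "open(d_kitchen_lab)", "open(d_lab_hall)"]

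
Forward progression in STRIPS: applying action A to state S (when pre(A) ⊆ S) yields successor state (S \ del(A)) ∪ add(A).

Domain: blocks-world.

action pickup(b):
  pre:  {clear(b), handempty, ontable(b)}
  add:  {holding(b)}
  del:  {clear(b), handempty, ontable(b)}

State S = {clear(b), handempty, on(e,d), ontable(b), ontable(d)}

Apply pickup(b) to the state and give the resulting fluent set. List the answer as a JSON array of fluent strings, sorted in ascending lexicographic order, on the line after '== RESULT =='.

Compute (S \ del) ∪ add:
  pre ⊆ S: {clear(b), handempty, ontable(b)} ⊆ S  — applicable
  S \ del = {on(e,d), ontable(d)}
  ∪ add   = {holding(b), on(e,d), ontable(d)}

== RESULT ==
["holding(b)", "on(e,d)", "ontable(d)"]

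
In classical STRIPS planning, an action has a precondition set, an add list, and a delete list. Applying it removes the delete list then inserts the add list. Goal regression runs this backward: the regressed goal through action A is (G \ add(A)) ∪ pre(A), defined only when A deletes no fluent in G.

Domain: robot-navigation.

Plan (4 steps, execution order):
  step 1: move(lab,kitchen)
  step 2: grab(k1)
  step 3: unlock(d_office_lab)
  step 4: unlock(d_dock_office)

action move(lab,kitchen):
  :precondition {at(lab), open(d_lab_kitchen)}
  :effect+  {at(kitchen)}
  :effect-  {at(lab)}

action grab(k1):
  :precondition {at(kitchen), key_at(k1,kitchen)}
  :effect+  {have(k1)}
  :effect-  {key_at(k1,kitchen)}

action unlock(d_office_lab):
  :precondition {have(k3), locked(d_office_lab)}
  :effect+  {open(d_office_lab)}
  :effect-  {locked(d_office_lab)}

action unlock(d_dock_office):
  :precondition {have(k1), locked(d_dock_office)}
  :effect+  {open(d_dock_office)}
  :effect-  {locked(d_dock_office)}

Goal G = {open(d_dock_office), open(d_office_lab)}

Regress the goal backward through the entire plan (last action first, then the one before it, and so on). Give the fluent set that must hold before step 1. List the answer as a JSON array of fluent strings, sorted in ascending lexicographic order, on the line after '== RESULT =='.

Regress step by step:
  through step 4 (unlock(d_dock_office)): drop {open(d_dock_office)}, keep {open(d_office_lab)}, require {have(k1), locked(d_dock_office)}
    → {have(k1), locked(d_dock_office), open(d_office_lab)}
  through step 3 (unlock(d_office_lab)): drop {open(d_office_lab)}, keep {have(k1), locked(d_dock_office)}, require {have(k3), locked(d_office_lab)}
    → {have(k1), have(k3), locked(d_dock_office), locked(d_office_lab)}
  through step 2 (grab(k1)): drop {have(k1)}, keep {have(k3), locked(d_dock_office), locked(d_office_lab)}, require {at(kitchen), key_at(k1,kitchen)}
    → {at(kitchen), have(k3), key_at(k1,kitchen), locked(d_dock_office), locked(d_office_lab)}
  through step 1 (move(lab,kitchen)): drop {at(kitchen)}, keep {have(k3), key_at(k1,kitchen), locked(d_dock_office), locked(d_office_lab)}, require {at(lab), open(d_lab_kitchen)}
    → {at(lab), have(k3), key_at(k1,kitchen), locked(d_dock_office), locked(d_office_lab), open(d_lab_kitchen)}

== RESULT ==
["at(lab)", "have(k3)", "key_at(k1,kitchen)", "locked(d_dock_office)", "locked(d_office_lab)", "open(d_lab_kitchen)"]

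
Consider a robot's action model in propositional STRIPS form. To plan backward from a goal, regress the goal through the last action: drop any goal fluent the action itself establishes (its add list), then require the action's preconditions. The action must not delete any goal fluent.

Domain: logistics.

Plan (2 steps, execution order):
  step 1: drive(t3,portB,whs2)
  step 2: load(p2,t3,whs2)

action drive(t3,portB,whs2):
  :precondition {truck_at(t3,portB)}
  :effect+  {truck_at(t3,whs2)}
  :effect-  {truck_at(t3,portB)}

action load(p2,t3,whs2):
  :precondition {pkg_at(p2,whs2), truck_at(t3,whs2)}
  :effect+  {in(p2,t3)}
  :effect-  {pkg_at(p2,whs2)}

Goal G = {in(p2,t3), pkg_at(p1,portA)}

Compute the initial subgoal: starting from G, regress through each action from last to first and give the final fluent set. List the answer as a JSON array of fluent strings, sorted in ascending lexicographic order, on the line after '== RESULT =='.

Regress step by step:
  through step 2 (load(p2,t3,whs2)): drop {in(p2,t3)}, keep {pkg_at(p1,portA)}, require {pkg_at(p2,whs2), truck_at(t3,whs2)}
    → {pkg_at(p1,portA), pkg_at(p2,whs2), truck_at(t3,whs2)}
  through step 1 (drive(t3,portB,whs2)): drop {truck_at(t3,whs2)}, keep {pkg_at(p1,portA), pkg_at(p2,whs2)}, require {truck_at(t3,portB)}
    → {pkg_at(p1,portA), pkg_at(p2,whs2), truck_at(t3,portB)}

== RESULT ==
["pkg_at(p1,portA)", "pkg_at(p2,whs2)", "truck_at(t3,portB)"]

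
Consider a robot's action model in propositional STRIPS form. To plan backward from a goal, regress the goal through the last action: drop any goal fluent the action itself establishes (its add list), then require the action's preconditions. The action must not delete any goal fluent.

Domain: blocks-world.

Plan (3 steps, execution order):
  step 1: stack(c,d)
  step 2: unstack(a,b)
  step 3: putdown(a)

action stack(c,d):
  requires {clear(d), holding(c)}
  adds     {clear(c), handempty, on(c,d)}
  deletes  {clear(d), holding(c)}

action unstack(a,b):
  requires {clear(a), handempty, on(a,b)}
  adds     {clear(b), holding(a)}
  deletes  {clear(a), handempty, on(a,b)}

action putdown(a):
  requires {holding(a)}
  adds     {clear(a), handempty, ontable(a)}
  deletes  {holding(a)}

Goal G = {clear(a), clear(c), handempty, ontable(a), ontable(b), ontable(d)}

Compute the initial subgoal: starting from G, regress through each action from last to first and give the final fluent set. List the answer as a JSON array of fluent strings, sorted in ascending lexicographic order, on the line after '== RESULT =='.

Work backward from the goal:
  through step 3 (putdown(a)): drop {clear(a), handempty, ontable(a)}, keep {clear(c), ontable(b), ontable(d)}, require {holding(a)}
    → {clear(c), holding(a), ontable(b), ontable(d)}
  through step 2 (unstack(a,b)): drop {holding(a)}, keep {clear(c), ontable(b), ontable(d)}, require {clear(a), handempty, on(a,b)}
    → {clear(a), clear(c), handempty, on(a,b), ontable(b), ontable(d)}
  through step 1 (stack(c,d)): drop {clear(c), handempty}, keep {clear(a), on(a,b), ontable(b), ontable(d)}, require {clear(d), holding(c)}
    → {clear(a), clear(d), holding(c), on(a,b), ontable(b), ontable(d)}

== RESULT ==
["clear(a)", "clear(d)", "holding(c)", "on(a,b)", "ontable(b)", "ontable(d)"]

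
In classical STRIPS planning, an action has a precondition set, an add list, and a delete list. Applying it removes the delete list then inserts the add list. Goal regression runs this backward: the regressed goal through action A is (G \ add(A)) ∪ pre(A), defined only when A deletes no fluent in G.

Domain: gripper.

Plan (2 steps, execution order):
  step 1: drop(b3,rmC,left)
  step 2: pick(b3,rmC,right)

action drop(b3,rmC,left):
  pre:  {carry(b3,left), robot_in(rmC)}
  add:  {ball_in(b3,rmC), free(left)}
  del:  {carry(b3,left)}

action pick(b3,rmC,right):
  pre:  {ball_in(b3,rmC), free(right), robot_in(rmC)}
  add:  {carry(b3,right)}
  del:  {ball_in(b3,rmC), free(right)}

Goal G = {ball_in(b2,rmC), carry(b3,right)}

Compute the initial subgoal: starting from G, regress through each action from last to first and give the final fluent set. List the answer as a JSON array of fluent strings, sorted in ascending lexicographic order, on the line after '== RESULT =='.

Work backward from the goal:
  through step 2 (pick(b3,rmC,right)): drop {carry(b3,right)}, keep {ball_in(b2,rmC)}, require {ball_in(b3,rmC), free(right), robot_in(rmC)}
    → {ball_in(b2,rmC), ball_in(b3,rmC), free(right), robot_in(rmC)}
  through step 1 (drop(b3,rmC,left)): drop {ball_in(b3,rmC)}, keep {ball_in(b2,rmC), free(right), robot_in(rmC)}, require {carry(b3,left), robot_in(rmC)}
    → {ball_in(b2,rmC), carry(b3,left), free(right), robot_in(rmC)}

== RESULT ==
["ball_in(b2,rmC)", "carry(b3,left)", "free(right)", "robot_in(rmC)"]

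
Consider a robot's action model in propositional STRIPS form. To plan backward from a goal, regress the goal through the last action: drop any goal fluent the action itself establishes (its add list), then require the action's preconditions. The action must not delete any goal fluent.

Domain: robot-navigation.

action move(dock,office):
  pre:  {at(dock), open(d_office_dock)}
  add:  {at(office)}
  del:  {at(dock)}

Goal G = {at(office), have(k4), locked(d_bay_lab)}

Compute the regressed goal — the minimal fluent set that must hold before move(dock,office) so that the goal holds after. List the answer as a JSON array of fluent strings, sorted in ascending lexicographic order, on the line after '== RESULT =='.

Regress:
  G ∩ del = {}  (empty — regression defined)
  G \ add = {at(office), have(k4), locked(d_bay_lab)} \ {at(office)} = {have(k4), locked(d_bay_lab)}
  ∪ pre   = {have(k4), locked(d_bay_lab)} ∪ {at(dock), open(d_office_dock)}
          = {at(dock), have(k4), locked(d_bay_lab), open(d_office_dock)}

== RESULT ==
["at(dock)", "have(k4)", "locked(d_bay_lab)", "open(d_office_dock)"]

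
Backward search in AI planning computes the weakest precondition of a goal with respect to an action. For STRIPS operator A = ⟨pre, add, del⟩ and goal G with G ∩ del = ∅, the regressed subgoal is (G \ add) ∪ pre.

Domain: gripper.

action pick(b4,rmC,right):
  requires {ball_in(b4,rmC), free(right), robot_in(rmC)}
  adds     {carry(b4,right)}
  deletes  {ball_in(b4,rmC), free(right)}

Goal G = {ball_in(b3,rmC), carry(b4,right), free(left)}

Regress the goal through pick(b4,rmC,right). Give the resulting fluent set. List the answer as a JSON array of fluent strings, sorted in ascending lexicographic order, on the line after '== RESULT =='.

Compute (G \ add) ∪ pre:
  G ∩ del = {}  (empty — regression defined)
  G \ add = {ball_in(b3,rmC), carry(b4,right), free(left)} \ {carry(b4,right)} = {ball_in(b3,rmC), free(left)}
  ∪ pre   = {ball_in(b3,rmC), free(left)} ∪ {ball_in(b4,rmC), free(right), robot_in(rmC)}
          = {ball_in(b3,rmC), ball_in(b4,rmC), free(left), free(right), robot_in(rmC)}

== RESULT ==
["ball_in(b3,rmC)", "ball_in(b4,rmC)", "free(left)", "free(right)", "robot_in(rmC)"]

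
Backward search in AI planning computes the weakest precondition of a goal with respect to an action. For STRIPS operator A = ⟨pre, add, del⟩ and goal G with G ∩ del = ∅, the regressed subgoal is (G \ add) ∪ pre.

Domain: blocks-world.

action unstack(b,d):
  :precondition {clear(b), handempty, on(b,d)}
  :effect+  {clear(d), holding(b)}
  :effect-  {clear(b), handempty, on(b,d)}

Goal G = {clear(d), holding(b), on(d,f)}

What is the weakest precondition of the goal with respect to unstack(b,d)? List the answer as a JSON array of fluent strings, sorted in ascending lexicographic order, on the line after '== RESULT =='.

Regress:
  G ∩ del = {}  (empty — regression defined)
  G \ add = {clear(d), holding(b), on(d,f)} \ {clear(d), holding(b)} = {on(d,f)}
  ∪ pre   = {on(d,f)} ∪ {clear(b), handempty, on(b,d)}
          = {clear(b), handempty, on(b,d), on(d,f)}

== RESULT ==
["clear(b)", "handempty", "on(b,d)", "on(d,f)"]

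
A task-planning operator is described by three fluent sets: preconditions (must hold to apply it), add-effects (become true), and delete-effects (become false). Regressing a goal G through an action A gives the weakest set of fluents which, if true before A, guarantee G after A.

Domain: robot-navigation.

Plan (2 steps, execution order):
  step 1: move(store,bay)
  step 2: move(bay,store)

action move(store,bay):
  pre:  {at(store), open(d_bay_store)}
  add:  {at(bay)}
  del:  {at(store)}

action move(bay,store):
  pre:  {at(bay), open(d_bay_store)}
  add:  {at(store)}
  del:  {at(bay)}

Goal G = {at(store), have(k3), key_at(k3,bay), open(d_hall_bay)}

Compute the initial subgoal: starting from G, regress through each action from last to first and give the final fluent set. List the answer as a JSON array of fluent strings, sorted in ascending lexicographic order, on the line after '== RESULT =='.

Regress step by step:
  through step 2 (move(bay,store)): drop {at(store)}, keep {have(k3), key_at(k3,bay), open(d_hall_bay)}, require {at(bay), open(d_bay_store)}
    → {at(bay), have(k3), key_at(k3,bay), open(d_bay_store), open(d_hall_bay)}
  through step 1 (move(store,bay)): drop {at(bay)}, keep {have(k3), key_at(k3,bay), open(d_bay_store), open(d_hall_bay)}, require {at(store), open(d_bay_store)}
    → {at(store), have(k3), key_at(k3,bay), open(d_bay_store), open(d_hall_bay)}

== RESULT ==
["at(store)", "have(k3)", "key_at(k3,bay)", "open(d_bay_store)", "open(d_hall_bay)"]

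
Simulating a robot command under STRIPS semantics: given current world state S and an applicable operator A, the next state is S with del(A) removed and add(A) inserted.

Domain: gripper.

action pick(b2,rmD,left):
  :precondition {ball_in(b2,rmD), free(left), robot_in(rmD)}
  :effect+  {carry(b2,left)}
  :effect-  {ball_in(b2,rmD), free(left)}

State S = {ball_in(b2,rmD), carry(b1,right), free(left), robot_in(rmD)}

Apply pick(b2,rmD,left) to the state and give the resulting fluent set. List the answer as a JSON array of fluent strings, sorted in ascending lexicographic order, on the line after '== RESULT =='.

Compute (S \ del) ∪ add:
  pre ⊆ S: {ball_in(b2,rmD), free(left), robot_in(rmD)} ⊆ S  — applicable
  S \ del = {carry(b1,right), robot_in(rmD)}
  ∪ add   = {carry(b1,right), carry(b2,left), robot_in(rmD)}

== RESULT ==
["carry(b1,right)", "carry(b2,left)", "robot_in(rmD)"]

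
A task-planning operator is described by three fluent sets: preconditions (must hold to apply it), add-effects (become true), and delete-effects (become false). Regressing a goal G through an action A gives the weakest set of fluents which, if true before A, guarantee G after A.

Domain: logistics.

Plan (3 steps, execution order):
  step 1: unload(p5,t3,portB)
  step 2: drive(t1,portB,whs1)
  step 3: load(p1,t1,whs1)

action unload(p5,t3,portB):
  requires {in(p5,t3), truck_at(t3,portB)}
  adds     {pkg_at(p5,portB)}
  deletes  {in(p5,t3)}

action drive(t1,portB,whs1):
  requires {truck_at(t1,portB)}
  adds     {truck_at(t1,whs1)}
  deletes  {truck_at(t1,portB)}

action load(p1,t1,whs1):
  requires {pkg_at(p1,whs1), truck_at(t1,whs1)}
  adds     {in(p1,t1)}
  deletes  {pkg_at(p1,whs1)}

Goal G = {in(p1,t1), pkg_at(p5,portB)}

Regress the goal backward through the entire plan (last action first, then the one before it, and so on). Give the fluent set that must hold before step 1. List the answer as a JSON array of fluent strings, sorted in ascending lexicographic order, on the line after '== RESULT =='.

Regress step by step:
  through step 3 (load(p1,t1,whs1)): drop {in(p1,t1)}, keep {pkg_at(p5,portB)}, require {pkg_at(p1,whs1), truck_at(t1,whs1)}
    → {pkg_at(p1,whs1), pkg_at(p5,portB), truck_at(t1,whs1)}
  through step 2 (drive(t1,portB,whs1)): drop {truck_at(t1,whs1)}, keep {pkg_at(p1,whs1), pkg_at(p5,portB)}, require {truck_at(t1,portB)}
    → {pkg_at(p1,whs1), pkg_at(p5,portB), truck_at(t1,portB)}
  through step 1 (unload(p5,t3,portB)): drop {pkg_at(p5,portB)}, keep {pkg_at(p1,whs1), truck_at(t1,portB)}, require {in(p5,t3), truck_at(t3,portB)}
    → {in(p5,t3), pkg_at(p1,whs1), truck_at(t1,portB), truck_at(t3,portB)}

== RESULT ==
["in(p5,t3)", "pkg_at(p1,whs1)", "truck_at(t1,portB)", "truck_at(t3,portB)"]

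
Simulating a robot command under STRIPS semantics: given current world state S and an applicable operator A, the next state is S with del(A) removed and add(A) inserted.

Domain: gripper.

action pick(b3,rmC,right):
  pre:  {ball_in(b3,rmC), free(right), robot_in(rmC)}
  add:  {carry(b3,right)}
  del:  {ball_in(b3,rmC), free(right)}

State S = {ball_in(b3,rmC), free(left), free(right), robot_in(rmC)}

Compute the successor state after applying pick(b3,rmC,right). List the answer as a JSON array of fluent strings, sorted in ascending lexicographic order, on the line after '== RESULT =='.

Progress:
  pre ⊆ S: {ball_in(b3,rmC), free(right), robot_in(rmC)} ⊆ S  — applicable
  S \ del = {free(left), robot_in(rmC)}
  ∪ add   = {carry(b3,right), free(left), robot_in(rmC)}

== RESULT ==
["carry(b3,right)", "free(left)", "robot_in(rmC)"]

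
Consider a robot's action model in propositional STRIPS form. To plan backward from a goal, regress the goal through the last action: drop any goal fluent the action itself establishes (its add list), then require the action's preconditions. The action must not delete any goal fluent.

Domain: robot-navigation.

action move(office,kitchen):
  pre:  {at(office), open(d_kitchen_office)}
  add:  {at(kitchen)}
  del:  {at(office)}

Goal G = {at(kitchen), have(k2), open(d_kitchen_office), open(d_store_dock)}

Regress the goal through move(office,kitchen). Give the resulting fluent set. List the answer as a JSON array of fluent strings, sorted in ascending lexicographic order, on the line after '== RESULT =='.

Compute (G \ add) ∪ pre:
  G ∩ del = {}  (empty — regression defined)
  G \ add = {at(kitchen), have(k2), open(d_kitchen_office), open(d_store_dock)} \ {at(kitchen)} = {have(k2), open(d_kitchen_office), open(d_store_dock)}
  ∪ pre   = {have(k2), open(d_kitchen_office), open(d_store_dock)} ∪ {at(office), open(d_kitchen_office)}
          = {at(office), have(k2), open(d_kitchen_office), open(d_store_dock)}

== RESULT ==
["at(office)", "have(k2)", "open(d_kitchen_office)", "open(d_store_dock)"]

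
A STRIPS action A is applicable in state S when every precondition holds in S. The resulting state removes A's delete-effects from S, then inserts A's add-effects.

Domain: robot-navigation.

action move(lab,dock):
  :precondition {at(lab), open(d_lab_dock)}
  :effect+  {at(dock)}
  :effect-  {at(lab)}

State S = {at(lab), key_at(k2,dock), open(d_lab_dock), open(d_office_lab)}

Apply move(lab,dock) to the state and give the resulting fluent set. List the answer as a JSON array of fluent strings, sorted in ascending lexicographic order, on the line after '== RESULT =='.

Progress:
  pre ⊆ S: {at(lab), open(d_lab_dock)} ⊆ S  — applicable
  S \ del = {key_at(k2,dock), open(d_lab_dock), open(d_office_lab)}
  ∪ add   = {at(dock), key_at(k2,dock), open(d_lab_dock), open(d_office_lab)}

== RESULT ==
["at(dock)", "key_at(k2,dock)", "open(d_lab_dock)", "open(d_office_lab)"]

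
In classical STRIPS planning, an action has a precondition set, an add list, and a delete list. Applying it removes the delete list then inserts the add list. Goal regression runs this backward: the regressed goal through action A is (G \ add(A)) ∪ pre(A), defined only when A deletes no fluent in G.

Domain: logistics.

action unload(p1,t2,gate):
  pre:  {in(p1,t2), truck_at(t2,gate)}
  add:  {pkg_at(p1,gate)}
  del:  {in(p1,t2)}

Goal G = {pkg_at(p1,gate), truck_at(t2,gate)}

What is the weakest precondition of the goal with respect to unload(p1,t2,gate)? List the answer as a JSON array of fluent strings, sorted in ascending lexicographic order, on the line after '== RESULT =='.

Regress:
  G ∩ del = {}  (empty — regression defined)
  G \ add = {pkg_at(p1,gate), truck_at(t2,gate)} \ {pkg_at(p1,gate)} = {truck_at(t2,gate)}
  ∪ pre   = {truck_at(t2,gate)} ∪ {in(p1,t2), truck_at(t2,gate)}
          = {in(p1,t2), truck_at(t2,gate)}

== RESULT ==
["in(p1,t2)", "truck_at(t2,gate)"]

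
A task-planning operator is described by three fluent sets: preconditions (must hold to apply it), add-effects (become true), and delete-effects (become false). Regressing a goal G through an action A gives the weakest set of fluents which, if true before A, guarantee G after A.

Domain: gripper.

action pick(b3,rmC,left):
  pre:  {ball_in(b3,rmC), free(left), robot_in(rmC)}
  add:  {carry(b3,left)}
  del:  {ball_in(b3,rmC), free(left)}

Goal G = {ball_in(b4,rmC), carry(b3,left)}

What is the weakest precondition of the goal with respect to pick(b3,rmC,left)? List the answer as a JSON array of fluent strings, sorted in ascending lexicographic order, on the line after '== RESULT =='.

Compute (G \ add) ∪ pre:
  G ∩ del = {}  (empty — regression defined)
  G \ add = {ball_in(b4,rmC), carry(b3,left)} \ {carry(b3,left)} = {ball_in(b4,rmC)}
  ∪ pre   = {ball_in(b4,rmC)} ∪ {ball_in(b3,rmC), free(left), robot_in(rmC)}
          = {ball_in(b3,rmC), ball_in(b4,rmC), free(left), robot_in(rmC)}

== RESULT ==
["ball_in(b3,rmC)", "ball_in(b4,rmC)", "free(left)", "robot_in(rmC)"]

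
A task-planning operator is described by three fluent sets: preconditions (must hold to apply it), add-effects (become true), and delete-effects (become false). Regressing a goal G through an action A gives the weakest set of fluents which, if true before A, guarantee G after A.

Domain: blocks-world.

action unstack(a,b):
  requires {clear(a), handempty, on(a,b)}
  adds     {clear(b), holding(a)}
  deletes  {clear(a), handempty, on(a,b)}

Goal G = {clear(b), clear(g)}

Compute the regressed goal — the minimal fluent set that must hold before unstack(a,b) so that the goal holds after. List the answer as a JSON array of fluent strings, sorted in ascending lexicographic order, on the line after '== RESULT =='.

Regress:
  G ∩ del = {}  (empty — regression defined)
  G \ add = {clear(b), clear(g)} \ {clear(b), holding(a)} = {clear(g)}
  ∪ pre   = {clear(g)} ∪ {clear(a), handempty, on(a,b)}
          = {clear(a), clear(g), handempty, on(a,b)}

== RESULT ==
["clear(a)", "clear(g)", "handempty", "on(a,b)"]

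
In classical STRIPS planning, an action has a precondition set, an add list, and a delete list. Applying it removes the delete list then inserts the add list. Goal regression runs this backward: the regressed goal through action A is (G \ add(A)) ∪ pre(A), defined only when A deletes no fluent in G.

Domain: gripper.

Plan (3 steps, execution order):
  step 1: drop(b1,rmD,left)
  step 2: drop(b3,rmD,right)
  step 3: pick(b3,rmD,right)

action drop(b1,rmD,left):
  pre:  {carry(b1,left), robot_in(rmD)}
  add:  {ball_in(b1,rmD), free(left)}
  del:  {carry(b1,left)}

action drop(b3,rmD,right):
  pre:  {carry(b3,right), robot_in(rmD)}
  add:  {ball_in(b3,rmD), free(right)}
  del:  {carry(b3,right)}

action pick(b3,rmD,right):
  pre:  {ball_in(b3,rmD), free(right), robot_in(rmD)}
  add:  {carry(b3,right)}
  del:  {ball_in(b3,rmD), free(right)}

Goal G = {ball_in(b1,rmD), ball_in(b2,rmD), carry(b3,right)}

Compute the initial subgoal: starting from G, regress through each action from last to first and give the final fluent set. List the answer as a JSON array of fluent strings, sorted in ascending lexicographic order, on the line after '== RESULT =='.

Work backward from the goal:
  through step 3 (pick(b3,rmD,right)): drop {carry(b3,right)}, keep {ball_in(b1,rmD), ball_in(b2,rmD)}, require {ball_in(b3,rmD), free(right), robot_in(rmD)}
    → {ball_in(b1,rmD), ball_in(b2,rmD), ball_in(b3,rmD), free(right), robot_in(rmD)}
  through step 2 (drop(b3,rmD,right)): drop {ball_in(b3,rmD), free(right)}, keep {ball_in(b1,rmD), ball_in(b2,rmD), robot_in(rmD)}, require {carry(b3,right), robot_in(rmD)}
    → {ball_in(b1,rmD), ball_in(b2,rmD), carry(b3,right), robot_in(rmD)}
  through step 1 (drop(b1,rmD,left)): drop {ball_in(b1,rmD)}, keep {ball_in(b2,rmD), carry(b3,right), robot_in(rmD)}, require {carry(b1,left), robot_in(rmD)}
    → {ball_in(b2,rmD), carry(b1,left), carry(b3,right), robot_in(rmD)}

== RESULT ==
["ball_in(b2,rmD)", "carry(b1,left)", "carry(b3,right)", "robot_in(rmD)"]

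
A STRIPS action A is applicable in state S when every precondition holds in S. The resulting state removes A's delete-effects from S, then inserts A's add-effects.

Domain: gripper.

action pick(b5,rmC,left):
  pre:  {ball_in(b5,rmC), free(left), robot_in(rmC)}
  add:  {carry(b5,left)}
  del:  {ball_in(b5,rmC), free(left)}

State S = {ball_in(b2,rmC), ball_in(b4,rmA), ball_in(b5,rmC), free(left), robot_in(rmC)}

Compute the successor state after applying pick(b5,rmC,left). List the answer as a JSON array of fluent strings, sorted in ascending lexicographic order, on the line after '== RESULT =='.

Compute (S \ del) ∪ add:
  pre ⊆ S: {ball_in(b5,rmC), free(left), robot_in(rmC)} ⊆ S  — applicable
  S \ del = {ball_in(b2,rmC), ball_in(b4,rmA), robot_in(rmC)}
  ∪ add   = {ball_in(b2,rmC), ball_in(b4,rmA), carry(b5,left), robot_in(rmC)}

== RESULT ==
["ball_in(b2,rmC)", "ball_in(b4,rmA)", "carry(b5,left)", "robot_in(rmC)"]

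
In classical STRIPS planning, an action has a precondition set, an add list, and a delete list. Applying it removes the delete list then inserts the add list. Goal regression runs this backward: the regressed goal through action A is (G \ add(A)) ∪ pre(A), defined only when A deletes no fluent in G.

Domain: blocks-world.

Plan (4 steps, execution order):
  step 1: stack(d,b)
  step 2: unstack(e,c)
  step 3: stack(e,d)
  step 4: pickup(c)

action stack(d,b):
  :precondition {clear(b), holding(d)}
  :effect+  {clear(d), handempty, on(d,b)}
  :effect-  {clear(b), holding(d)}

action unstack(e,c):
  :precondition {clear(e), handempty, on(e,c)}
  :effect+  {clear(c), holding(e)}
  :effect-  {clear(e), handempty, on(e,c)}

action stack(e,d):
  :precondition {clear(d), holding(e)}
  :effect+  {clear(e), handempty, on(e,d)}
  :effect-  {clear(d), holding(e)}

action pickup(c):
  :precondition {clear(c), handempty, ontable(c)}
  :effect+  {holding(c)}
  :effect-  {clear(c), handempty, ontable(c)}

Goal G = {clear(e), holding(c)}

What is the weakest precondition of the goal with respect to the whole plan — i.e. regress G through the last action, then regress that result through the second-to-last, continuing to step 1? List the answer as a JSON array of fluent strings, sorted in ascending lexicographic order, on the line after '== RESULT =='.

Work backward from the goal:
  through step 4 (pickup(c)): drop {holding(c)}, keep {clear(e)}, require {clear(c), handempty, ontable(c)}
    → {clear(c), clear(e), handempty, ontable(c)}
  through step 3 (stack(e,d)): drop {clear(e), handempty}, keep {clear(c), ontable(c)}, require {clear(d), holding(e)}
    → {clear(c), clear(d), holding(e), ontable(c)}
  through step 2 (unstack(e,c)): drop {clear(c), holding(e)}, keep {clear(d), ontable(c)}, require {clear(e), handempty, on(e,c)}
    → {clear(d), clear(e), handempty, on(e,c), ontable(c)}
  through step 1 (stack(d,b)): drop {clear(d), handempty}, keep {clear(e), on(e,c), ontable(c)}, require {clear(b), holding(d)}
    → {clear(b), clear(e), holding(d), on(e,c), ontable(c)}

== RESULT ==
["clear(b)", "clear(e)", "holding(d)", "on(e,c)", "ontable(c)"]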